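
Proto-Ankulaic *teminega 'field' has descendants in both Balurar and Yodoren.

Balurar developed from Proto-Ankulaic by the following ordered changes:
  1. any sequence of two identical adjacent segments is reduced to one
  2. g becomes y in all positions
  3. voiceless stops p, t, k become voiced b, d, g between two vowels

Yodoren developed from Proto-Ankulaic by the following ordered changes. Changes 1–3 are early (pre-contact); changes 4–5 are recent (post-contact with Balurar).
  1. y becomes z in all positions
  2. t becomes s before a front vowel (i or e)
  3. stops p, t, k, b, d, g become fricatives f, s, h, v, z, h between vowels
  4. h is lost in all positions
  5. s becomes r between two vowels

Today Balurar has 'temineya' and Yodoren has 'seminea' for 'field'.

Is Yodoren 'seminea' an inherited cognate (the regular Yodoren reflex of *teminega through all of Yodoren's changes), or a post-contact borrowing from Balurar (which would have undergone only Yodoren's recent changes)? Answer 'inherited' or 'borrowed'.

If inherited, *teminega would pass through all of Yodoren's changes:
Yodoren: start from *teminega.
  rule 1: no change — teminega
  rule 2 (palatalisation): teminega → seminega
  rule 3 (intervocalic lenition): seminega → semineha
  rule 4 (h-loss): semineha → seminea
  rule 5: no change — seminea
  ⇒ Yodoren seminea
If borrowed from Balurar 'temineya' after the early changes, it would undergo only the recent ones:
  rule 4 (h-loss): no change (temineya)
  rule 5 (rhotacism): no change (temineya)
  ⇒ as a loan: temineya
Yodoren 'seminea' matches the inherited outcome exactly, so it is an inherited cognate, not a loan.

inherited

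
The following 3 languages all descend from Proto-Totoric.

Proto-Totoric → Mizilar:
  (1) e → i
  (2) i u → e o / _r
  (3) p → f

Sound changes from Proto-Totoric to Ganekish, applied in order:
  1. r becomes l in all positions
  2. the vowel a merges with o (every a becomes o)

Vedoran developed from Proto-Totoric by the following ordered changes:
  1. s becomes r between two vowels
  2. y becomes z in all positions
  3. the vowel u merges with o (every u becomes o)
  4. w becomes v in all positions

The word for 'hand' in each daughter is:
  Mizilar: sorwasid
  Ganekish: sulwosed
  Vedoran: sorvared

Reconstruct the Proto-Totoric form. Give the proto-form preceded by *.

Position 2: Mizilar has o, Ganekish has u, Vedoran has o. Ganekish preserves u here (none of its changes turn any other segment into u), so the proto-segment is *u.
Position 4: Mizilar has w, Ganekish has w, Vedoran has v. Mizilar preserves w here (none of its changes turn any other segment into w), so the proto-segment is *w.
Position 3: Mizilar has r, Ganekish has l, Vedoran has r. Mizilar preserves r here (none of its changes turn any other segment into r), so the proto-segment is *r.
Verify the candidate proto-form against each daughter:
Mizilar: *surwased > surwasid > sorwasid  (by vowel merger, pre-rhotic lowering)
Ganekish: *surwased > sulwased > sulwosed  (by unconditioned shift, vowel merger)
Vedoran: start from *surwased.
  rule 1 (rhotacism): surwased → surwared
  rule 2: no change — surwared
  rule 3 (vowel merger): surwared → sorwared
  rule 4 (unconditioned shift): sorwared → sorvared
  ⇒ Vedoran sorvared
Only *surwased yields all of Mizilar sorwasid, Ganekish sulwosed, Vedoran sorvared.

*surwased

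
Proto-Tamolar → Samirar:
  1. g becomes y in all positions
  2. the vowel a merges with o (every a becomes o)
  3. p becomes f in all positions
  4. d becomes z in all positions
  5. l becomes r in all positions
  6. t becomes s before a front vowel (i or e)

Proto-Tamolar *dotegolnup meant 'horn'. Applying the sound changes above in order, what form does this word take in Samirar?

Samirar: *dotegolnup > doteyolnup > doteyolnuf > zoteyolnuf > zoteyornuf > zoseyornuf  (by unconditioned shift, unconditioned shift, unconditioned shift, unconditioned shift, palatalisation)

zoseyornuf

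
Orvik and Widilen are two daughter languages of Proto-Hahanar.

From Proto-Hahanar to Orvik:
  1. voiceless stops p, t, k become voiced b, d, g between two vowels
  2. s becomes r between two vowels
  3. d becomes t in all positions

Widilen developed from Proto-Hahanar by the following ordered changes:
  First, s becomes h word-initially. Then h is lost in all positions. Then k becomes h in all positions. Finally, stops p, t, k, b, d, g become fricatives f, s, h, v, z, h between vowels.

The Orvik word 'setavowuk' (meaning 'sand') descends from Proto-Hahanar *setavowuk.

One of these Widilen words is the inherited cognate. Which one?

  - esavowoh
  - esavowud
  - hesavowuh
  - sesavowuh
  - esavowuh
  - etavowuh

esavowuh

Widilen: *setavowuk
  setavowuk → hetavowuk   [debuccalisation]
  hetavowuk → etavowuk   [h-loss]
  etavowuk → etavowuh   [unconditioned shift]
  etavowuh → esavowuh   [intervocalic lenition]
  giving Widilen esavowuh.
Among the options, 'esavowuh' alone shows every Widilen change applied in order.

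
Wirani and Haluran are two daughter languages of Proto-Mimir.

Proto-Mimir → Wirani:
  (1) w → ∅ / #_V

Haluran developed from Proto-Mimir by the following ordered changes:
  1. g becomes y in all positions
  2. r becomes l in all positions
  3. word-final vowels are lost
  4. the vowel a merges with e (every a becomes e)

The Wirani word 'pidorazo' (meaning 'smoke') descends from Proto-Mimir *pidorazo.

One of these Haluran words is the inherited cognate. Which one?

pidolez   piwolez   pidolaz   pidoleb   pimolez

pidolez

Haluran: *pidorazo > pidolazo > pidolaz > pidolez  (by unconditioned shift, apocope, vowel merger)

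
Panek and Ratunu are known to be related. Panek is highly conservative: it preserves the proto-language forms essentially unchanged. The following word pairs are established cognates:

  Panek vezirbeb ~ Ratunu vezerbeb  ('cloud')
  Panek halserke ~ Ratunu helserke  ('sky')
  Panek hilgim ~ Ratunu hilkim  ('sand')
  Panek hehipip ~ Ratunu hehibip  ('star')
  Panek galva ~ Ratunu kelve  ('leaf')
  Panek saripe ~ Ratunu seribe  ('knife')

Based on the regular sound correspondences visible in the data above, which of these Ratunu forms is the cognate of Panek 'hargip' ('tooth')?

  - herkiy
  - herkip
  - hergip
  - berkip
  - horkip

herkip

saripe ~ seribe — Panek a corresponds to Ratunu e after a consonant, before r.
hilgim ~ hilkim — Panek g corresponds to Ratunu k after a consonant, before a front vowel.
Applying these to Panek 'hargip':
  hargip → hergip   (a→e after a consonant, before r)
  hergip → herkip   (g→k after a consonant, before a front vowel)
So the Ratunu cognate is 'herkip'.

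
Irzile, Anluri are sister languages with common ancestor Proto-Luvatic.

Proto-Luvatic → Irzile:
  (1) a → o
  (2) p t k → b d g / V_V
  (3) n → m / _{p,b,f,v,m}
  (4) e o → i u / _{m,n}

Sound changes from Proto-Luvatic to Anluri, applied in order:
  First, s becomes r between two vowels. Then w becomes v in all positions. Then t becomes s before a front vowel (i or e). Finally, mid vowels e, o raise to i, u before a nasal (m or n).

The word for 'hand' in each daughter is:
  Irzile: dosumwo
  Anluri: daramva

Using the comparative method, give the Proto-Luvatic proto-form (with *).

Position 3: Irzile has s, Anluri has r. Irzile preserves s here (none of its changes turn any other segment into s), so the proto-segment is *s.
Position 4: Irzile has u, Anluri has a. Anluri preserves a here (none of its changes turn any other segment into a), so the proto-segment is *a.
Position 6: Irzile has w, Anluri has v. Irzile preserves w here (none of its changes turn any other segment into w), so the proto-segment is *w.
This points to *dasamwa. Verify forward in each daughter:
Irzile: start from *dasamwa.
  rule 1 (vowel merger): dasamwa → dosomwo
  rule 2: no change — dosomwo
  rule 3: no change — dosomwo
  rule 4 (pre-nasal raising): dosomwo → dosumwo
  ⇒ Irzile dosumwo
Anluri: *dasamwa > daramwa > daramva  (by rhotacism, unconditioned shift)
*dasamwa is the unique common source.

*dasamwa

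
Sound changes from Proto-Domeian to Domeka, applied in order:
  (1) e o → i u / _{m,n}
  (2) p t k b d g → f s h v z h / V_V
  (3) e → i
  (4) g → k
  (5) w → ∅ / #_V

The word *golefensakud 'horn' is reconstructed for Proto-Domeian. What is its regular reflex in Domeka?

kolifinsahud

Domeka: start from *golefensakud.
  rule 1 (pre-nasal raising): golefensakud → golefinsakud
  rule 2 (intervocalic lenition): golefinsakud → golefinsahud
  rule 3 (vowel merger): golefinsahud → golifinsahud
  rule 4 (unconditioned shift): golifinsahud → kolifinsahud
  rule 5: no change — kolifinsahud
  ⇒ Domeka kolifinsahud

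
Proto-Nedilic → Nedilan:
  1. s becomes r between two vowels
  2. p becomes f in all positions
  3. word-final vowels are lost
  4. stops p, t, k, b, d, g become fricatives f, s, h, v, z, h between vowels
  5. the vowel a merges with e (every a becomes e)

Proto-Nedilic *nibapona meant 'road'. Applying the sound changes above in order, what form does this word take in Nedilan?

nivefon

Nedilan: *nibapona > nibafona > nibafon > nivafon > nivefon  (by unconditioned shift, apocope, intervocalic lenition, vowel merger)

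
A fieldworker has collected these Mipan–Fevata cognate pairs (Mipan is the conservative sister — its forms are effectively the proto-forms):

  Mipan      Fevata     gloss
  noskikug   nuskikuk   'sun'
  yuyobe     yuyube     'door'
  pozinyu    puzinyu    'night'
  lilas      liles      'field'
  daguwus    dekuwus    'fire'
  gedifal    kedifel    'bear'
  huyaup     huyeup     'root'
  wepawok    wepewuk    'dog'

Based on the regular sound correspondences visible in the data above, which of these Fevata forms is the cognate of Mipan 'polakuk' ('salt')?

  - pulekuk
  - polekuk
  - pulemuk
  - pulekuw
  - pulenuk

pulekuk

noskikug ~ nuskikuk, pozinyu ~ puzinyu — Mipan o corresponds to Fevata u after a consonant, before a consonant other than r, m, n, p, b, f, v.
lilas ~ liles, daguwus ~ dekuwus — Mipan a corresponds to Fevata e after a consonant, before a consonant other than r, m, n, p, b, f, v.
Applying these to Mipan 'polakuk':
  polakuk → pulakuk   (o→u after a consonant, before a consonant other than r, m, n, p, b, f, v)
  pulakuk → pulekuk   (a→e after a consonant, before a consonant other than r, m, n, p, b, f, v)
So the Fevata cognate is 'pulekuk'.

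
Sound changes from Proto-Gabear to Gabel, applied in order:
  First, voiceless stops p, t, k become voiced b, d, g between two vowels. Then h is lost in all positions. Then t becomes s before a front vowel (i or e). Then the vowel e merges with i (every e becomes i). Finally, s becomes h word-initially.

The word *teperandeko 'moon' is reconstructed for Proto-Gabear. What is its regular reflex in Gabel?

hibirandigo

Gabel: *teperandeko
  teperandeko → teberandego   [intervocalic voicing]
  teberandego (rule 2 does not apply)
  teberandego → seberandego   [palatalisation]
  seberandego → sibirandigo   [vowel merger]
  sibirandigo → hibirandigo   [debuccalisation]
  giving Gabel hibirandigo.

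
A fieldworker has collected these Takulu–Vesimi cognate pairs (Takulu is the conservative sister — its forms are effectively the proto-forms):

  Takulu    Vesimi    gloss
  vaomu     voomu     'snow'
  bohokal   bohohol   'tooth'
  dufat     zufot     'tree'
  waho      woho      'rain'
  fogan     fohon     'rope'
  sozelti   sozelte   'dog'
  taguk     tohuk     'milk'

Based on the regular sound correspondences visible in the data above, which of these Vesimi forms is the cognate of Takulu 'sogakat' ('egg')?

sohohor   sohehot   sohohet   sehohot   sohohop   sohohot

fogan ~ fohon — Takulu g corresponds to Vesimi h between vowels (before a back vowel).
bohokal ~ bohohol, dufat ~ zufot — Takulu a corresponds to Vesimi o after a consonant, before a consonant other than r, m, n, p, b, f, v.
bohokal ~ bohohol — Takulu k corresponds to Vesimi h between vowels (before a back vowel).
Applying these to Takulu 'sogakat':
  sogakat → sohakat   (g→h between vowels (before a back vowel))
  sohakat → sohokat   (a→o after a consonant, before a consonant other than r, m, n, p, b, f, v)
  sohokat → sohohat   (k→h between vowels (before a back vowel))
  sohohat → sohohot   (a→o after a consonant, before a consonant other than r, m, n, p, b, f, v)
So the Vesimi cognate is 'sohohot'.

sohohot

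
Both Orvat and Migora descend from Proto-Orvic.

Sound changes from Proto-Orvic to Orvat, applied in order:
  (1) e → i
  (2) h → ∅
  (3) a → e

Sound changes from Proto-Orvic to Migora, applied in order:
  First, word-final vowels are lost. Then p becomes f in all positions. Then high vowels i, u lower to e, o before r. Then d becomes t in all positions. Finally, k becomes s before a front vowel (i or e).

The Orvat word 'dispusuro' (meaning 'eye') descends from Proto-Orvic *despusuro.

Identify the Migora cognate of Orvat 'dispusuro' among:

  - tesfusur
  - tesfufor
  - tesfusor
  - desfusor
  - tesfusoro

Migora: *despusuro
  despusuro → despusur   [apocope]
  despusur → desfusur   [unconditioned shift]
  desfusur → desfusor   [pre-rhotic lowering]
  desfusor → tesfusor   [unconditioned shift]
  tesfusor (rule 5 does not apply)
  giving Migora tesfusor.
Among the options, 'tesfusor' alone shows every Migora change applied in order.

tesfusor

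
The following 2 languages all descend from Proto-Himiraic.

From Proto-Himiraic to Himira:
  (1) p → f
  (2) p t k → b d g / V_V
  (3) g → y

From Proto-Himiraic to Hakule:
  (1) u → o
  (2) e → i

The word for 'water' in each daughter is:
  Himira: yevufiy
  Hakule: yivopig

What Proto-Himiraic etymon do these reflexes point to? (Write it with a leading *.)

Position 5: Himira has f, Hakule has p. Hakule preserves p here (none of its changes turn any other segment into p), so the proto-segment is *p.
Position 2: Himira has e, Hakule has i. Himira preserves e here (none of its changes turn any other segment into e), so the proto-segment is *e.
Position 7: Himira has y, Hakule has g. Hakule preserves g here (none of its changes turn any other segment into g), so the proto-segment is *g.
Verify the candidate proto-form against each daughter:
Himira: *yevupig > yevufig > yevufiy  (by unconditioned shift, unconditioned shift)
Hakule: *yevupig
  yevupig → yevopig   [vowel merger]
  yevopig → yivopig   [vowel merger]
  giving Hakule yivopig.
*yevupig is the unique common source.

*yevupig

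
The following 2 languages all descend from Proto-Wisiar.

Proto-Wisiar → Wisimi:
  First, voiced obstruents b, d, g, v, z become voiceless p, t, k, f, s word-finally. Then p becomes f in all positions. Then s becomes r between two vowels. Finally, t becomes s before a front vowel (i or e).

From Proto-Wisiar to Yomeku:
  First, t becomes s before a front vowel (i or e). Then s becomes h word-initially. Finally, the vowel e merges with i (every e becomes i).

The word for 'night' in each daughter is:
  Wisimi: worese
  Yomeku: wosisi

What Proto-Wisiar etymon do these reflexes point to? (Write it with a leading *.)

Position 6: Wisimi has e, Yomeku has i. Wisimi preserves e here (none of its changes turn any other segment into e), so the proto-segment is *e.
Position 5: Wisimi has s, Yomeku has s. Taking the neighbouring segments as reconstructed: Wisimi s can only go back to *t; Yomeku s could go back to *t or *s — the one source consistent with every daughter is *t.
Verify the candidate proto-form against each daughter:
Wisimi: *wosete
  wosete (rule 1 does not apply)
  wosete (rule 2 does not apply)
  wosete → worete   [rhotacism]
  worete → worese   [palatalisation]
  giving Wisimi worese.
Yomeku: *wosete > wosese > wosisi  (by palatalisation, vowel merger)
No other proto-form is consistent with every reflex, so the reconstruction is *wosete.

*wosete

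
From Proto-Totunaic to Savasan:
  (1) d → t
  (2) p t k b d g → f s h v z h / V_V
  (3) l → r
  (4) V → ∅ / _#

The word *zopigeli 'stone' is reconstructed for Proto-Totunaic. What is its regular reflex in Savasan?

Savasan: *zopigeli > zofiheli > zofiheri > zofiher  (by intervocalic lenition, unconditioned shift, apocope)

zofiher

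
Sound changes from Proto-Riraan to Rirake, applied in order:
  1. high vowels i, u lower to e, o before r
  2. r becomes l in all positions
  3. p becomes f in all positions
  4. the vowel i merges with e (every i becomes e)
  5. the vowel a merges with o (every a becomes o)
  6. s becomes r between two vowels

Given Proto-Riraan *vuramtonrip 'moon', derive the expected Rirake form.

Rirake: *vuramtonrip
  vuramtonrip → voramtonrip   [pre-rhotic lowering]
  voramtonrip → volamtonlip   [unconditioned shift]
  volamtonlip → volamtonlif   [unconditioned shift]
  volamtonlif → volamtonlef   [vowel merger]
  volamtonlef → volomtonlef   [vowel merger]
  volomtonlef (rule 6 does not apply)
  giving Rirake volomtonlef.

volomtonlef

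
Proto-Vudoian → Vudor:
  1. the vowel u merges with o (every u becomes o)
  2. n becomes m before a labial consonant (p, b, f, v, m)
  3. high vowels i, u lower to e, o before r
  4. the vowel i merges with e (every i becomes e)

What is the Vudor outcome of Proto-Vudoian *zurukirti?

zorokerte

Vudor: *zurukirti > zorokirti > zorokerti > zorokerte  (by vowel merger, pre-rhotic lowering, vowel merger)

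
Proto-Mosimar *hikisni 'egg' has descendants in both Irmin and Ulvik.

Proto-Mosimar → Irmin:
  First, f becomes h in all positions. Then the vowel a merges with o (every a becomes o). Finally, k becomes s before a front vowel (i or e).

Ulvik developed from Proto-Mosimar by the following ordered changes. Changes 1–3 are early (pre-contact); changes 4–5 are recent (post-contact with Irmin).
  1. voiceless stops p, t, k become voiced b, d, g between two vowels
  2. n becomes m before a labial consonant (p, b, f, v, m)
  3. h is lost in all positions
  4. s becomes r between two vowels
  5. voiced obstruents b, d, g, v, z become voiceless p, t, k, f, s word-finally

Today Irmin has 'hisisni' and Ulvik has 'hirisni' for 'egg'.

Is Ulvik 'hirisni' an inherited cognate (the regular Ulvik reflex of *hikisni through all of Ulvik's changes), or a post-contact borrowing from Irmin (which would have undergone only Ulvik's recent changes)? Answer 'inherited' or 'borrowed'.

borrowed

If inherited, *hikisni would pass through all of Ulvik's changes:
Ulvik: *hikisni
  hikisni → higisni   [intervocalic voicing]
  higisni (rule 2 does not apply)
  higisni → igisni   [h-loss]
  igisni (rule 4 does not apply)
  igisni (rule 5 does not apply)
  giving Ulvik igisni.
If borrowed from Irmin 'hisisni' after the early changes, it would undergo only the recent ones:
  rule 4 (rhotacism): hisisni → hirisni
  rule 5 (final devoicing): no change (hirisni)
  ⇒ as a loan: hirisni
Ulvik 'hirisni' matches the loan outcome 'hirisni', not the inherited 'igisni' — it skipped the early Ulvik changes, so it was borrowed from Irmin.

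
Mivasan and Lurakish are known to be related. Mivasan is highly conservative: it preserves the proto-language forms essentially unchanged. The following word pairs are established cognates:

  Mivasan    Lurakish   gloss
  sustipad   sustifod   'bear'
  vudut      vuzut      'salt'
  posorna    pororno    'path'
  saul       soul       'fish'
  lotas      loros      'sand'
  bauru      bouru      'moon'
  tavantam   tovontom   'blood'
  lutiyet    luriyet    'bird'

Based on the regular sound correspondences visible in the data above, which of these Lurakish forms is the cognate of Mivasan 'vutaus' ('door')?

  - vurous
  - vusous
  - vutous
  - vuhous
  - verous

vurous

lotas ~ loros — Mivasan t corresponds to Lurakish r between vowels (before a back vowel).
saul ~ soul, bauru ~ bouru — Mivasan a corresponds to Lurakish o after a consonant, before a back vowel.
Applying these to Mivasan 'vutaus':
  vutaus → vuraus   (t→r between vowels (before a back vowel))
  vuraus → vurous   (a→o after a consonant, before a back vowel)
So the Lurakish cognate is 'vurous'.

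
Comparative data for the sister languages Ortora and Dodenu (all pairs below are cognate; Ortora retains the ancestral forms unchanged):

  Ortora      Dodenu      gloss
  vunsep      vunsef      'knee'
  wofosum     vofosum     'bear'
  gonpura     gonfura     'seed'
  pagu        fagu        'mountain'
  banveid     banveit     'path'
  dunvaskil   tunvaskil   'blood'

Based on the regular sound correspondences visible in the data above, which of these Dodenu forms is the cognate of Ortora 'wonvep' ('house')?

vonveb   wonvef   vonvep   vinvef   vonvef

vonvef

wofosum ~ vofosum — Ortora w corresponds to Dodenu v word-initially before a back vowel.
vunsep ~ vunsef — Ortora p corresponds to Dodenu f word-finally.
Applying these to Ortora 'wonvep':
  wonvep → vonvep   (w→v word-initially before a back vowel)
  vonvep → vonvef   (p→f word-finally)
So the Dodenu cognate is 'vonvef'.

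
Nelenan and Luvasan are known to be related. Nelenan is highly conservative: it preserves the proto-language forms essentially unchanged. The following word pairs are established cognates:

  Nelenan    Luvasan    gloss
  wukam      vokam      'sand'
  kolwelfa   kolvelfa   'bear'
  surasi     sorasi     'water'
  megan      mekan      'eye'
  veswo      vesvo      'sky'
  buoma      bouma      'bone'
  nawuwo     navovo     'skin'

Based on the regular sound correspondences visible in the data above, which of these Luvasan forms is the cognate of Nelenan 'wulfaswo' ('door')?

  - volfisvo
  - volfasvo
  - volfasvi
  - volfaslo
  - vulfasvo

wukam ~ vokam — Nelenan w corresponds to Luvasan v word-initially before a back vowel.
wukam ~ vokam, nawuwo ~ navovo — Nelenan u corresponds to Luvasan o after a consonant, before a consonant other than r, m, n, p, b, f, v.
veswo ~ vesvo — Nelenan w corresponds to Luvasan v after a consonant, before a back vowel.
Applying these to Nelenan 'wulfaswo':
  wulfaswo → vulfaswo   (w→v word-initially before a back vowel)
  vulfaswo → volfaswo   (u→o after a consonant, before a consonant other than r, m, n, p, b, f, v)
  volfaswo → volfasvo   (w→v after a consonant, before a back vowel)
So the Luvasan cognate is 'volfasvo'.

volfasvo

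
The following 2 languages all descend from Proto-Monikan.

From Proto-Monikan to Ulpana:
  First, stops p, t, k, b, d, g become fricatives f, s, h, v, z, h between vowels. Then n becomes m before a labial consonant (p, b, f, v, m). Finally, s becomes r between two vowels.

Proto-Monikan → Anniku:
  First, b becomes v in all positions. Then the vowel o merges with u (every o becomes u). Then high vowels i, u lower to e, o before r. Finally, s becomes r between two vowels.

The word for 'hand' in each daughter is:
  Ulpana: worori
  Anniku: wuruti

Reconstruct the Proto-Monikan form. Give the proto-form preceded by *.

*wosoti

Position 2: Ulpana has o, Anniku has u. Ulpana preserves o here (none of its changes turn any other segment into o), so the proto-segment is *o.
Position 4: Ulpana has o, Anniku has u. Ulpana preserves o here (none of its changes turn any other segment into o), so the proto-segment is *o.
Verify the candidate proto-form against each daughter:
Ulpana: *wosoti
  wosoti → wososi   [intervocalic lenition]
  wososi (rule 2 does not apply)
  wososi → worori   [rhotacism]
  giving Ulpana worori.
Anniku: *wosoti > wusuti > wuruti  (by vowel merger, rhotacism)
Only *wosoti yields all of Ulpana worori, Anniku wuruti.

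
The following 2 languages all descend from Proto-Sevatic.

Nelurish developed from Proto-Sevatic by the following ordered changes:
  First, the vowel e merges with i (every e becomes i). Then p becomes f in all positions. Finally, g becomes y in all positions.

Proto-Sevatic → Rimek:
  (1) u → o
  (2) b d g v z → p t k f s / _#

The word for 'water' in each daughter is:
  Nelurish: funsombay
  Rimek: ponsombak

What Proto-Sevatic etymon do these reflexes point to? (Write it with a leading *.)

Position 9: Nelurish has y, Rimek has k. Taking the neighbouring segments as reconstructed: Nelurish y could go back to *g or *y; Rimek k could go back to *k or *g — the one source consistent with every daughter is *g.
Position 2: Nelurish has u, Rimek has o. Nelurish preserves u here (none of its changes turn any other segment into u), so the proto-segment is *u.
This points to *punsombag. Verify forward in each daughter:
Nelurish: *punsombag > funsombag > funsombay  (by unconditioned shift, unconditioned shift)
Rimek: *punsombag > ponsombag > ponsombak  (by vowel merger, final devoicing)
No other proto-form is consistent with every reflex, so the reconstruction is *punsombag.

*punsombag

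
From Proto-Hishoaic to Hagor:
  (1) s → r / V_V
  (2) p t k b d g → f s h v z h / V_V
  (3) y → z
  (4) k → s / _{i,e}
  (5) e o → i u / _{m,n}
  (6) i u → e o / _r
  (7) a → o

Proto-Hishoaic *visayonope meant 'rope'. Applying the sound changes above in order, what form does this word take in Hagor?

verozunofe

Hagor: *visayonope
  visayonope → virayonope   [rhotacism]
  virayonope → virayonofe   [intervocalic lenition]
  virayonofe → virazonofe   [unconditioned shift]
  virazonofe (rule 4 does not apply)
  virazonofe → virazunofe   [pre-nasal raising]
  virazunofe → verazunofe   [pre-rhotic lowering]
  verazunofe → verozunofe   [vowel merger]
  giving Hagor verozunofe.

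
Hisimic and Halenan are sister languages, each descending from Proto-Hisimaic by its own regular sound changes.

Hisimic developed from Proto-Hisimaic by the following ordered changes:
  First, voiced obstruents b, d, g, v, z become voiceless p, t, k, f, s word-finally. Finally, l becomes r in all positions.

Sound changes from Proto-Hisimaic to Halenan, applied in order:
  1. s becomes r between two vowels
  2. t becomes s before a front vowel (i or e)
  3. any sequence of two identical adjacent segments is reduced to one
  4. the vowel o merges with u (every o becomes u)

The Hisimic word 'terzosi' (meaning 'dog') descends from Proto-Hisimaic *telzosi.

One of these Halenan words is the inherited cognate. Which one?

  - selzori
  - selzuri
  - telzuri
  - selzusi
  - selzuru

selzuri

Halenan: *telzosi > telzori > selzori > selzuri  (by rhotacism, palatalisation, vowel merger)
The other candidates each miss or misapply at least one Halenan change.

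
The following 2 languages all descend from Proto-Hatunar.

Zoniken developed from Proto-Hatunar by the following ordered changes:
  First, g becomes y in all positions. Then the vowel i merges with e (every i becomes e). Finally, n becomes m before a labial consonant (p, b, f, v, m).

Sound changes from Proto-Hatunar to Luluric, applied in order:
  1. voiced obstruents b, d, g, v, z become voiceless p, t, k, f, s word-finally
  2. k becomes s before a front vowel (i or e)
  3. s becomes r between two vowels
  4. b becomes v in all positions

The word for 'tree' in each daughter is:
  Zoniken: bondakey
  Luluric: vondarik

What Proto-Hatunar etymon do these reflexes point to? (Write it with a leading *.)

*bondakig

Position 1: Zoniken has b, Luluric has v. Zoniken preserves b here (none of its changes turn any other segment into b), so the proto-segment is *b.
Position 7: Zoniken has e, Luluric has i. Luluric preserves i here (none of its changes turn any other segment into i), so the proto-segment is *i.
Position 8: Zoniken has y, Luluric has k. Taking the neighbouring segments as reconstructed: Zoniken y could go back to *g or *y; Luluric k could go back to *k or *g — the one source consistent with every daughter is *g.
Verify the candidate proto-form against each daughter:
Zoniken: *bondakig
  bondakig → bondakiy   [unconditioned shift]
  bondakiy → bondakey   [vowel merger]
  bondakey (rule 3 does not apply)
  giving Zoniken bondakey.
Luluric: start from *bondakig.
  rule 1 (final devoicing): bondakig → bondakik
  rule 2 (palatalisation): bondakik → bondasik
  rule 3 (rhotacism): bondasik → bondarik
  rule 4 (unconditioned shift): bondarik → vondarik
  ⇒ Luluric vondarik
Only *bondakig yields all of Zoniken bondakey, Luluric vondarik.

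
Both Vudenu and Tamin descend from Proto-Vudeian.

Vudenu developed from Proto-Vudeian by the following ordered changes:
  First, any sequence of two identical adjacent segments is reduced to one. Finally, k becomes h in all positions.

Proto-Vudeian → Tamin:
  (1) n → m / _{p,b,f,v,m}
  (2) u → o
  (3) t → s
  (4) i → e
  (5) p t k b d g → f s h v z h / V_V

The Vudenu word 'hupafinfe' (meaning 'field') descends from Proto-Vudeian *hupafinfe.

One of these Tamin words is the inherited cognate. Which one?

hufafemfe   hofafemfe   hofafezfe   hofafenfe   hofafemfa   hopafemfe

Tamin: *hupafinfe
  hupafinfe → hupafimfe   [nasal place assimilation]
  hupafimfe → hopafimfe   [vowel merger]
  hopafimfe (rule 3 does not apply)
  hopafimfe → hopafemfe   [vowel merger]
  hopafemfe → hofafemfe   [intervocalic lenition]
  giving Tamin hofafemfe.
Among the options, 'hofafemfe' alone shows every Tamin change applied in order.

hofafemfe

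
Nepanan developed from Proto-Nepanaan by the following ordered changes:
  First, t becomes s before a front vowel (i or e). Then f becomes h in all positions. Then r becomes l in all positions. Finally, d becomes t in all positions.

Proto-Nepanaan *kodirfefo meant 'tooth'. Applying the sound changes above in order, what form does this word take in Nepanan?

Nepanan: *kodirfefo > kodirheho > kodilheho > kotilheho  (by unconditioned shift, unconditioned shift, unconditioned shift)

kotilheho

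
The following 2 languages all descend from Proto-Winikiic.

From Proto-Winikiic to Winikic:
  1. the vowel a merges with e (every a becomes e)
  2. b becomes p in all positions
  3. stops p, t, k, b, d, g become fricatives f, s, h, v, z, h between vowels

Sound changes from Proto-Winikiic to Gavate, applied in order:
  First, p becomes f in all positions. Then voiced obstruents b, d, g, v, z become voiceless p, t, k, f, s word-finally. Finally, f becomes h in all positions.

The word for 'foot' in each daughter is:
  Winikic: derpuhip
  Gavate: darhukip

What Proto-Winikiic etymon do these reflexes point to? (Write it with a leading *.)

*darpukib

Position 6: Winikic has h, Gavate has k. Taking the neighbouring segments as reconstructed: Winikic h could go back to *k or *g or *h; Gavate k can only go back to *k — the one source consistent with every daughter is *k.
Position 8: Winikic has p, Gavate has p. In Gavate, p can only continue *b, so the proto-segment is *b.
This points to *darpukib. Verify forward in each daughter:
Winikic: *darpukib > derpukib > derpukip > derpuhip  (by vowel merger, unconditioned shift, intervocalic lenition)
Gavate: *darpukib > darfukib > darfukip > darhukip  (by unconditioned shift, final devoicing, unconditioned shift)
No other proto-form is consistent with every reflex, so the reconstruction is *darpukib.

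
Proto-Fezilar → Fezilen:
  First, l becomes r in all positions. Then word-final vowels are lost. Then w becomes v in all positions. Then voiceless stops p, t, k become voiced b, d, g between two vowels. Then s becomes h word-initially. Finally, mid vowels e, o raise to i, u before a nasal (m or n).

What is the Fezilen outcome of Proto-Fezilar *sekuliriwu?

Fezilen: *sekuliriwu
  sekuliriwu → sekuririwu   [unconditioned shift]
  sekuririwu → sekuririw   [apocope]
  sekuririw → sekuririv   [unconditioned shift]
  sekuririv → seguririv   [intervocalic voicing]
  seguririv → heguririv   [debuccalisation]
  heguririv (rule 6 does not apply)
  giving Fezilen heguririv.

heguririv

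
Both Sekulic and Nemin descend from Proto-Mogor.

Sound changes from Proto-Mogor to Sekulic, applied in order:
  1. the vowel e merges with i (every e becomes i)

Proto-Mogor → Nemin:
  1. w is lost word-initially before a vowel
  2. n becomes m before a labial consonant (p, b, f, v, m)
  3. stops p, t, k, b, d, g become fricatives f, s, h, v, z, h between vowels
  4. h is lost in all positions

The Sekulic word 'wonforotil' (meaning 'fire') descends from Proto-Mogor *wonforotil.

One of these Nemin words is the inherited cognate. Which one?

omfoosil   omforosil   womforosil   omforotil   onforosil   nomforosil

Nemin: *wonforotil > onforotil > omforotil > omforosil  (by glide loss, nasal place assimilation, intervocalic lenition)

omforosil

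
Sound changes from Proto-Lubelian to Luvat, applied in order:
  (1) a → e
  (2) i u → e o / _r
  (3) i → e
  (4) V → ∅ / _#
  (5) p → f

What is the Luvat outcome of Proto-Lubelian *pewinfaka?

fewenfek

Luvat: start from *pewinfaka.
  rule 1 (vowel merger): pewinfaka → pewinfeke
  rule 2: no change — pewinfeke
  rule 3 (vowel merger): pewinfeke → pewenfeke
  rule 4 (apocope): pewenfeke → pewenfek
  rule 5 (unconditioned shift): pewenfek → fewenfek
  ⇒ Luvat fewenfek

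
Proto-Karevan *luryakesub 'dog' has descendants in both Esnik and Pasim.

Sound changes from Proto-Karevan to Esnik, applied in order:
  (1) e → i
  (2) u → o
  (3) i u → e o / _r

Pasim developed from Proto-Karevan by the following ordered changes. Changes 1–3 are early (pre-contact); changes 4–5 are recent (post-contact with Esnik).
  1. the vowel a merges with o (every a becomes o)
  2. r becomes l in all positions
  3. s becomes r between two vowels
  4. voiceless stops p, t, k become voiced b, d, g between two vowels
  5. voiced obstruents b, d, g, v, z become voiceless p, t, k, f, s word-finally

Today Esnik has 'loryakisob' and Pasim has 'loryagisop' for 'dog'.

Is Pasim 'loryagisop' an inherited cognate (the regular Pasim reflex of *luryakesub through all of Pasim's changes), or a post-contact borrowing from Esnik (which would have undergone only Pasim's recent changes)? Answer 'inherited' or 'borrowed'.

If inherited, *luryakesub would pass through all of Pasim's changes:
Pasim: *luryakesub > luryokesub > lulyokesub > lulyokerub > lulyogerub > lulyogerup  (by vowel merger, unconditioned shift, rhotacism, intervocalic voicing, final devoicing)
If borrowed from Esnik 'loryakisob' after the early changes, it would undergo only the recent ones:
  rule 4 (intervocalic voicing): loryakisob → loryagisob
  rule 5 (final devoicing): loryagisob → loryagisop
  ⇒ as a loan: loryagisop
Pasim 'loryagisop' matches the loan outcome 'loryagisop', not the inherited 'lulyogerup' — it skipped the early Pasim changes, so it was borrowed from Esnik.

borrowed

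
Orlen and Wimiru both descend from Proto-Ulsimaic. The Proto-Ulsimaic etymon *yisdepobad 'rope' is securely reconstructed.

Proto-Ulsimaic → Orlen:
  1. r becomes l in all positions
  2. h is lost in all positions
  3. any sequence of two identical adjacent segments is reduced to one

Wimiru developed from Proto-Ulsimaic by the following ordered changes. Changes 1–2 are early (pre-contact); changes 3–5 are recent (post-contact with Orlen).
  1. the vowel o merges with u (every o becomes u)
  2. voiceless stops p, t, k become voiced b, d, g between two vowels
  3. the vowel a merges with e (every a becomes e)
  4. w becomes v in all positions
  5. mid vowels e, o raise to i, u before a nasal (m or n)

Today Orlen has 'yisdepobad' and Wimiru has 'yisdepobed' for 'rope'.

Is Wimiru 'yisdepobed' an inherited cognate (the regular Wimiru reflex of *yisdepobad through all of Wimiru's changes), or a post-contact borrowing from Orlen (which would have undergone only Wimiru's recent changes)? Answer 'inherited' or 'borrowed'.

If inherited, *yisdepobad would pass through all of Wimiru's changes:
Wimiru: *yisdepobad
  yisdepobad → yisdepubad   [vowel merger]
  yisdepubad → yisdebubad   [intervocalic voicing]
  yisdebubad → yisdebubed   [vowel merger]
  yisdebubed (rule 4 does not apply)
  yisdebubed (rule 5 does not apply)
  giving Wimiru yisdebubed.
If borrowed from Orlen 'yisdepobad' after the early changes, it would undergo only the recent ones:
  rule 3 (vowel merger): yisdepobad → yisdepobed
  rule 4 (unconditioned shift): no change (yisdepobed)
  rule 5 (pre-nasal raising): no change (yisdepobed)
  ⇒ as a loan: yisdepobed
Wimiru 'yisdepobed' matches the loan outcome 'yisdepobed', not the inherited 'yisdebubed' — it skipped the early Wimiru changes, so it was borrowed from Orlen.

borrowed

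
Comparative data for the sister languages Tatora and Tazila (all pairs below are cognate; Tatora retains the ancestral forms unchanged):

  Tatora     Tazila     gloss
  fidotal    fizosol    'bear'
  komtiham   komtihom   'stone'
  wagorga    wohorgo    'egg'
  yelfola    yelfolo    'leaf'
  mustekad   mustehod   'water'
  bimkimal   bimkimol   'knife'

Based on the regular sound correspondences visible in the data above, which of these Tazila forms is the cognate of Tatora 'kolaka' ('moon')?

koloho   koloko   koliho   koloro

koloho

fidotal ~ fizosol, wagorga ~ wohorgo — Tatora a corresponds to Tazila o after a consonant, before a consonant other than r, m, n, p, b, f, v.
mustekad ~ mustehod — Tatora k corresponds to Tazila h between vowels (before a back vowel).
wagorga ~ wohorgo, yelfola ~ yelfolo — Tatora a corresponds to Tazila o word-finally.
Applying these to Tatora 'kolaka':
  kolaka → koloka   (a→o after a consonant, before a consonant other than r, m, n, p, b, f, v)
  koloka → koloha   (k→h between vowels (before a back vowel))
  koloha → koloho   (a→o word-finally)
So the Tazila cognate is 'koloho'.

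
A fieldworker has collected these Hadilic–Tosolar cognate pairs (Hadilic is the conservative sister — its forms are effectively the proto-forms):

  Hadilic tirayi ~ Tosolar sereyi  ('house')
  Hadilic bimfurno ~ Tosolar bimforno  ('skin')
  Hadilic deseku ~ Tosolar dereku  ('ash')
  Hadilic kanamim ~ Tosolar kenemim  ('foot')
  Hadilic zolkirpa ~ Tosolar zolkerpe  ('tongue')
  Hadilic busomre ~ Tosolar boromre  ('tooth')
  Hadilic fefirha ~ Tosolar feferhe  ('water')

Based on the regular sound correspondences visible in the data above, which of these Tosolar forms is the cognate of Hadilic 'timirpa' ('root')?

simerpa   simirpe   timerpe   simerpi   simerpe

tirayi ~ sereyi — Hadilic t corresponds to Tosolar s word-initially before a front vowel.
tirayi ~ sereyi, zolkirpa ~ zolkerpe — Hadilic i corresponds to Tosolar e after a consonant, before r.
zolkirpa ~ zolkerpe, fefirha ~ feferhe — Hadilic a corresponds to Tosolar e word-finally.
Applying these to Hadilic 'timirpa':
  timirpa → simirpa   (t→s word-initially before a front vowel)
  simirpa → simerpa   (i→e after a consonant, before r)
  simerpa → simerpe   (a→e word-finally)
So the Tosolar cognate is 'simerpe'.

simerpe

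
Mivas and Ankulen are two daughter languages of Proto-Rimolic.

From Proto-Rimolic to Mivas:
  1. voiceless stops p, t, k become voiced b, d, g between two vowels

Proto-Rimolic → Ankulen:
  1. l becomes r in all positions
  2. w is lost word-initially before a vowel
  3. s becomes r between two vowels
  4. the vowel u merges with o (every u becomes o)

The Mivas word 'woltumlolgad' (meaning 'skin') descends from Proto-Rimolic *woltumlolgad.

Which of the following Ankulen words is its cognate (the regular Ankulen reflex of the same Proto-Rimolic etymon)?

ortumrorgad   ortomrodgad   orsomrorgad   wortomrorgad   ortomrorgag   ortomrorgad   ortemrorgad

Ankulen: start from *woltumlolgad.
  rule 1 (unconditioned shift): woltumlolgad → wortumrorgad
  rule 2 (glide loss): wortumrorgad → ortumrorgad
  rule 3: no change — ortumrorgad
  rule 4 (vowel merger): ortumrorgad → ortomrorgad
  ⇒ Ankulen ortomrorgad

ortomrorgad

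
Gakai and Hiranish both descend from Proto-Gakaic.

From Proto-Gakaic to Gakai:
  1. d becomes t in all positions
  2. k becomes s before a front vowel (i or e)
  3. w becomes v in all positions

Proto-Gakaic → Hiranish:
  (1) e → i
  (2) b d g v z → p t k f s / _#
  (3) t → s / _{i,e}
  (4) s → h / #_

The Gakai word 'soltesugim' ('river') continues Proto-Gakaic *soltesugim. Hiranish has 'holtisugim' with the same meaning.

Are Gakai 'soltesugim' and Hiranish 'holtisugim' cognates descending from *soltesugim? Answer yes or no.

no

Derive the expected Hiranish reflex of *soltesugim:
Hiranish: start from *soltesugim.
  rule 1 (vowel merger): soltesugim → soltisugim
  rule 2: no change — soltisugim
  rule 3 (palatalisation): soltisugim → solsisugim
  rule 4 (debuccalisation): solsisugim → holsisugim
  ⇒ Hiranish holsisugim
The regular Hiranish reflex would be 'holsisugim', but the attested form is 'holtisugim'. The correspondence is irregular, so they are not cognates (the Hiranish form has a different source).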